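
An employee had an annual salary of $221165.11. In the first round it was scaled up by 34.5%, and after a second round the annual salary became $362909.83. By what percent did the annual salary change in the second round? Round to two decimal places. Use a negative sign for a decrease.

22.00%

After the first round: $221165.11 × 1.345 = $297467.07295.
Second-round multiplier: $362909.83 ÷ $297467.07295 ≈ 1.22.
That is a change of 22.00%.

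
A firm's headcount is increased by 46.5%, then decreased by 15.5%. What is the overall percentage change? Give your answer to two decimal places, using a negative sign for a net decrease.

23.79%

A 46.5% increase multiplies by 1.465.
Then a 15.5% decrease: 1.465 × 0.845 = 1.237925.
Overall factor 1.237925, i.e. 23.79%.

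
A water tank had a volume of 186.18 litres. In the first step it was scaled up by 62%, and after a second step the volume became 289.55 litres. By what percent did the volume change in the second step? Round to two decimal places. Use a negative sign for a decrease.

After the first step: 186.18 × 1.62 = 301.6116.
Second-step multiplier: 289.55 ÷ 301.6116 ≈ 0.960009.
That is a change of -4.00%.

-4.00%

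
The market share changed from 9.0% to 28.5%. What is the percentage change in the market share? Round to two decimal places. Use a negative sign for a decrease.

The change is 28.5 − 9.0 = 19.5 percentage points.
Relative to the original 9.0%, that is 19.5 ÷ 9.0 ≈ 216.67%.

216.67%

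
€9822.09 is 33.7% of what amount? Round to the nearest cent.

€29145.67

€9822.09 ÷ 0.337 ≈ €29145.67.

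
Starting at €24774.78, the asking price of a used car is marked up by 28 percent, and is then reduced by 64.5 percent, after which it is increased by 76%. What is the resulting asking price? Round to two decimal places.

€19813.48

28% increase: €24774.78 × 1.28 = €31711.7184.
Apply the 64.5% decrease: €31711.7184 × 0.355 = €11257.660032.
After the 76% increase: €11257.660032 × 1.76 = €19813.48165632 ≈ €19813.48.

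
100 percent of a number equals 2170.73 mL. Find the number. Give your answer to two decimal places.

2170.73 mL

2170.73 mL ÷ 1 = 2170.73 mL.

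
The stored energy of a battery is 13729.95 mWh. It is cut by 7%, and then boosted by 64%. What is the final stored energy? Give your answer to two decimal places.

20940.92 mWh

After the 7% decrease: 13729.95 × 0.93 = 12768.8535.
After the 64% increase: 12768.8535 × 1.64 = 20940.91974 ≈ 20940.92.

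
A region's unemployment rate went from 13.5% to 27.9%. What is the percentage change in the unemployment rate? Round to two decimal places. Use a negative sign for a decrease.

106.67%

The change is 27.9 − 13.5 = 14.4 percentage points.
Relative to the original 13.5%, that is 14.4 ÷ 13.5 ≈ 106.67%.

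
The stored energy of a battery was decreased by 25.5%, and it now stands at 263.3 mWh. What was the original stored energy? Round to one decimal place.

The overall multiplier applied was 0.745.
So the original stored energy was 263.3 ÷ 0.745 ≈ 353.4 mWh.

353.4 mWh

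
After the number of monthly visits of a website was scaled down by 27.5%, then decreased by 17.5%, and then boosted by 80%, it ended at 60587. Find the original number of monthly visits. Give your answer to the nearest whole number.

Undoing the 80% increase: 60587 ÷ 1.8 ≈ 33659.444444.
Undoing the 17.5% decrease: 33659.444444 ÷ 0.825 ≈ 40799.326599.
Undoing the 27.5% decrease: 40799.326599 ÷ 0.725 ≈ 56275.

56275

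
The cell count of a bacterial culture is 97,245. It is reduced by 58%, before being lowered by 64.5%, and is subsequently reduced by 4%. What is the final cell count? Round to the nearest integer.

Each change multiplies by a factor: 0.42 × 0.355 × 0.96 = 0.143136.
97,245 × 0.143136 = 13919.26032 ≈ 13,919.

13,919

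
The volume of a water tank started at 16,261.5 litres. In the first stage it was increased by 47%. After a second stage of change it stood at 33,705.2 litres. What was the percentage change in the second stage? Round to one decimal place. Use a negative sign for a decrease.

After the first stage: 16,261.5 × 1.47 = 23904.405.
Second-stage multiplier: 33,705.2 ÷ 23904.405 ≈ 1.41.
That is a change of 41.0%.

41.0%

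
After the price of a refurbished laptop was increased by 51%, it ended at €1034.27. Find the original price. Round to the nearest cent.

The overall multiplier applied was 1.51.
So the original price was €1034.27 ÷ 1.51 ≈ €684.95.

€684.95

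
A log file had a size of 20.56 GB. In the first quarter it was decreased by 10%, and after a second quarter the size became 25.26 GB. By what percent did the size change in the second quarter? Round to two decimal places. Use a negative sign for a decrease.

After the first quarter: 20.56 × 0.9 = 18.504.
Second-quarter multiplier: 25.26 ÷ 18.504 ≈ 1.36511.
That is a change of 36.51%.

36.51%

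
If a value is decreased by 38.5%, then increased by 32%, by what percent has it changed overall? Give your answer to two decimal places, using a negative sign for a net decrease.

A 38.5% decrease multiplies by 0.615.
Then a 32% increase: 0.615 × 1.32 = 0.8118.
Overall factor 0.8118, i.e. -18.82%.

-18.82%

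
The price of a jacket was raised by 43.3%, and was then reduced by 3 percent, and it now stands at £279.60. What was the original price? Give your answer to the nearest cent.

£201.15

Undoing the 3% decrease: £279.60 ÷ 0.97 ≈ £288.247423.
Undoing the 43.3% increase: £288.247423 ÷ 1.433 ≈ £201.15.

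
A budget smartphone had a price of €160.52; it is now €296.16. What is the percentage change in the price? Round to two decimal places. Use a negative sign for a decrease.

Change: €296.16 − €160.52 = €135.64.
Relative to the original: €135.64 ÷ €160.52 ≈ 84.50%.

84.50%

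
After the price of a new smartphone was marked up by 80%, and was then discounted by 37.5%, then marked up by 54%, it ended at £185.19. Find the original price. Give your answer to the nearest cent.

£106.89

Undoing the 54% increase: £185.19 ÷ 1.54 ≈ £120.253247.
Undoing the 37.5% decrease: £120.253247 ÷ 0.625 ≈ £192.405195.
Undoing the 80% increase: £192.405195 ÷ 1.8 ≈ £106.89.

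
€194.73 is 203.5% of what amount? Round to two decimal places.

€194.73 ÷ 2.035 ≈ €95.69.

€95.69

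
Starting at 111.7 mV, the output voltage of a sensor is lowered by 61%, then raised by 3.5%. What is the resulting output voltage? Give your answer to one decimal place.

Each change multiplies by a factor: 0.39 × 1.035 = 0.40365.
111.7 × 0.40365 = 45.087705 ≈ 45.1.

45.1 mV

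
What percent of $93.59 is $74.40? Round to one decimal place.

79.5%

$74.40 ÷ $93.59 ≈ 79.5%.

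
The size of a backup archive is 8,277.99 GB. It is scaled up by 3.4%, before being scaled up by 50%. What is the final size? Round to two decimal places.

Apply the 3.4% increase: 8,277.99 × 1.034 = 8559.44166.
Apply the 50% increase: 8559.44166 × 1.5 = 12839.16249 ≈ 12,839.16.

12,839.16 GB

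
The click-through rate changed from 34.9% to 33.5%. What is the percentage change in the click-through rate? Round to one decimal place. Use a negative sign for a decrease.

The change is 33.5 − 34.9 = -1.4 percentage points.
Relative to the original 34.9%, that is -1.4 ÷ 34.9 ≈ -4.0%.

-4.0%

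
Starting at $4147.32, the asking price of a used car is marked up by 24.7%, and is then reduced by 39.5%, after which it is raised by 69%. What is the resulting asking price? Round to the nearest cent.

Each change multiplies by a factor: 1.247 × 0.605 × 1.69 = 1.27499515.
$4147.32 × 1.27499515 = $5287.812885498 ≈ $5287.81.

$5287.81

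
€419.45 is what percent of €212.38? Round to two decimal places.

197.50%

€419.45 ÷ €212.38 ≈ 197.50%.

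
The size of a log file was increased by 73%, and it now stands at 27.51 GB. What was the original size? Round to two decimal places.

15.90 GB

The overall multiplier applied was 1.73.
So the original size was 27.51 ÷ 1.73 ≈ 15.90 GB.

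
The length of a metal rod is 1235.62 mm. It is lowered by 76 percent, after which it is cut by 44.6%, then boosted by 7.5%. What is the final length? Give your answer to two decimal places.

Each change multiplies by a factor: 0.24 × 0.554 × 1.075 = 0.142932.
1235.62 × 0.142932 = 176.60963784 ≈ 176.61.

176.61 mm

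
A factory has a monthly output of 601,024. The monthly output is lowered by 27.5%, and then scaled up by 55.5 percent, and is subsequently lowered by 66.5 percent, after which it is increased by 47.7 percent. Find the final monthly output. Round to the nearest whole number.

Each change multiplies by a factor: 0.725 × 1.555 × 0.335 × 1.477 = 0.557819513125.
601,024 × 0.557819513125 = 335262.91505644 ≈ 335,263.

335,263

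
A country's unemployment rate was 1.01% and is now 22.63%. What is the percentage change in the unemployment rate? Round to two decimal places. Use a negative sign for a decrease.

The change is 22.63 − 1.01 = 21.62 percentage points.
Relative to the original 1.01%, that is 21.62 ÷ 1.01 ≈ 2140.59%.

2140.59%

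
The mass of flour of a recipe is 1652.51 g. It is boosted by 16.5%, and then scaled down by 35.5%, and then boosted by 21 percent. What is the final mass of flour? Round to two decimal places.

1502.50 g

Each change multiplies by a factor: 1.165 × 0.645 × 1.21 = 0.90922425.
1652.51 × 0.90922425 = 1502.5021653675 ≈ 1502.50.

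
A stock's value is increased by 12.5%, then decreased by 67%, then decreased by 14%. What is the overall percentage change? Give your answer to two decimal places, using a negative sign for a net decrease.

-68.07%

The combined multiplier is 1.125 × 0.33 × 0.86 = 0.319275.
That corresponds to a decrease of 68.07%.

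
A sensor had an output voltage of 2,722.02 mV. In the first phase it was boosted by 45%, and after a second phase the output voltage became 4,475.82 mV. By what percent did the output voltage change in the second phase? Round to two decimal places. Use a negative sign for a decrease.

After the first phase: 2,722.02 × 1.45 = 3946.929.
Second-phase multiplier: 4,475.82 ÷ 3946.929 ≈ 1.134001.
That is a change of 13.40%.

13.40%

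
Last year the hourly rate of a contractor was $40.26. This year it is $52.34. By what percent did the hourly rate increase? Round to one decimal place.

30.0%

Change: $52.34 − $40.26 = $12.08.
Relative to the original: $12.08 ÷ $40.26 ≈ 30.0%.
So the hourly rate increased by 30.0%.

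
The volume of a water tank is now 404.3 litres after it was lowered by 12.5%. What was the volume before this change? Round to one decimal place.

462.1 litres

The overall multiplier applied was 0.875.
So the original volume was 404.3 ÷ 0.875 ≈ 462.1 litres.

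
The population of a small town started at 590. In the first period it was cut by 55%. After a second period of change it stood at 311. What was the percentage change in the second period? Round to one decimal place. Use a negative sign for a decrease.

17.1%

After the first period: 590 × 0.45 = 265.5.
Second-period multiplier: 311 ÷ 265.5 ≈ 1.17137.
That is a change of 17.1%.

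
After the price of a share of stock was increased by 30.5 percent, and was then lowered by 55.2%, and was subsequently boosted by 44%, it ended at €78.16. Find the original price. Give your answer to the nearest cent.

€92.84

Undoing the 44% increase: €78.16 ÷ 1.44 ≈ €54.277778.
Undoing the 55.2% decrease: €54.277778 ÷ 0.448 ≈ €121.155754.
Undoing the 30.5% increase: €121.155754 ÷ 1.305 ≈ €92.84.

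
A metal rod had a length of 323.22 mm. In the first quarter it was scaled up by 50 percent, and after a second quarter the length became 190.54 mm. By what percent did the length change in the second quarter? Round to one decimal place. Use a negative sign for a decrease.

-60.7%

After the first quarter: 323.22 × 1.5 = 484.83.
Second-quarter multiplier: 190.54 ÷ 484.83 ≈ 0.393.
That is a change of -60.7%.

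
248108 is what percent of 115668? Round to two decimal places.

248108 ÷ 115668 ≈ 214.50%.

214.50%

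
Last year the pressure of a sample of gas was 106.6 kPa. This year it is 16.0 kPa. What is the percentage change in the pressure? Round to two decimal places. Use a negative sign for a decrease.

-84.99%

Change: 16.0 − 106.6 = -90.6.
Relative to the original: -90.6 ÷ 106.6 ≈ -84.99%.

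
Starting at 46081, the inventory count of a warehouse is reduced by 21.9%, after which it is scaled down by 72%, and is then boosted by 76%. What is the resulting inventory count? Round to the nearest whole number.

21.9% decrease: 46081 × 0.781 = 35989.261.
72% decrease: 35989.261 × 0.28 = 10076.99308.
76% increase: 10076.99308 × 1.76 = 17735.5078208 ≈ 17736.

17736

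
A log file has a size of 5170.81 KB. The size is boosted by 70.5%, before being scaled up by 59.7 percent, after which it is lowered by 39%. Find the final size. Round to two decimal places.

After the 70.5% increase: 5170.81 × 1.705 = 8816.23105.
59.7% increase: 8816.23105 × 1.597 = 14079.52098685.
Apply the 39% decrease: 14079.52098685 × 0.61 = 8588.5078019785 ≈ 8588.51.

8588.51 KB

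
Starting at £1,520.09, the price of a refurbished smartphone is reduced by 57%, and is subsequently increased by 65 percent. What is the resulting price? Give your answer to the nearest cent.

£1,078.50

57% decrease: £1,520.09 × 0.43 = £653.6387.
After the 65% increase: £653.6387 × 1.65 = £1078.503855 ≈ £1,078.50.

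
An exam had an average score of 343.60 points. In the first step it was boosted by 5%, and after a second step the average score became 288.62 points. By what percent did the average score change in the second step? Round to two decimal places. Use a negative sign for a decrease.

After the first step: 343.60 × 1.05 = 360.78.
Second-step multiplier: 288.62 ÷ 360.78 ≈ 0.799989.
That is a change of -20.00%.

-20.00%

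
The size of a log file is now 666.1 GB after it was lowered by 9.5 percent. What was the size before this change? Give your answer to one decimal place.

736.0 GB

The overall multiplier applied was 0.905.
So the original size was 666.1 ÷ 0.905 ≈ 736.0 GB.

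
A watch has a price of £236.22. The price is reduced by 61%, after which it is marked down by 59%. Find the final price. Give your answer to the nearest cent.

After the 61% decrease: £236.22 × 0.39 = £92.1258.
Apply the 59% decrease: £92.1258 × 0.41 = £37.771578 ≈ £37.77.

£37.77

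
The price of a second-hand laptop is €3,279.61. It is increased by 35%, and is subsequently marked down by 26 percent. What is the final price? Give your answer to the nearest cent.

Each change multiplies by a factor: 1.35 × 0.74 = 0.999.
€3,279.61 × 0.999 = €3276.33039 ≈ €3,276.33.

€3,276.33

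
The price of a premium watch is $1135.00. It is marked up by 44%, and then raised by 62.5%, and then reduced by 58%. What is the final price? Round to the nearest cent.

Each change multiplies by a factor: 1.44 × 1.625 × 0.42 = 0.9828.
$1135.00 × 0.9828 = $1115.478 ≈ $1115.48.

$1115.48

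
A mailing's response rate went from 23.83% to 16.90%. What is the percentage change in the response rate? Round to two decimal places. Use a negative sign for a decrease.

-29.08%

The change is 16.90 − 23.83 = -6.93 percentage points.
Relative to the original 23.83%, that is -6.93 ÷ 23.83 ≈ -29.08%.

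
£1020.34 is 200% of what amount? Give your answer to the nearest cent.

£510.17

£1020.34 ÷ 2 = £510.17.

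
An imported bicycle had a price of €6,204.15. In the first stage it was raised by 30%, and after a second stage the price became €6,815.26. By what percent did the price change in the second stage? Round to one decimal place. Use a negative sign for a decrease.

After the first stage: €6,204.15 × 1.3 = €8065.395.
Second-stage multiplier: €6,815.26 ÷ €8065.395 ≈ 0.845.
That is a change of -15.5%.

-15.5%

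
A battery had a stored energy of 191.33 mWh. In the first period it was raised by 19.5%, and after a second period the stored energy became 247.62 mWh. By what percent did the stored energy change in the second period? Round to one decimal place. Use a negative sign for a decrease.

8.3%

After the first period: 191.33 × 1.195 = 228.63935.
Second-period multiplier: 247.62 ÷ 228.63935 ≈ 1.08302.
That is a change of 8.3%.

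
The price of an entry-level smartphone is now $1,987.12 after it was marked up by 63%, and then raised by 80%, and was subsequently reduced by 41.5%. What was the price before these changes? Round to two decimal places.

The overall multiplier applied was 1.63 × 1.8 × 0.585 = 1.71639.
So the original price was $1,987.12 ÷ 1.71639 ≈ $1,157.73.

$1,157.73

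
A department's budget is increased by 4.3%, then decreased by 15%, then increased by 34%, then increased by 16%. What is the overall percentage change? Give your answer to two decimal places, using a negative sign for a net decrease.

37.81%

A 4.3% increase multiplies by 1.043.
Then a 15% decrease: 1.043 × 0.85 = 0.88655.
Then a 34% increase: 0.88655 × 1.34 = 1.187977.
Then a 16% increase: 1.187977 × 1.16 = 1.37805332.
Overall factor 1.37805332, i.e. 37.81%.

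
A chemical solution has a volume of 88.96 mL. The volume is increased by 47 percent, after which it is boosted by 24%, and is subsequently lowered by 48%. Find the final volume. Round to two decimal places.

84.32 mL

Each change multiplies by a factor: 1.47 × 1.24 × 0.52 = 0.947856.
88.96 × 0.947856 = 84.32126976 ≈ 84.32.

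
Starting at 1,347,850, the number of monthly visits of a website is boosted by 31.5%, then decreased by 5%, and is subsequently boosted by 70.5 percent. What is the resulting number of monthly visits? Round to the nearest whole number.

Each change multiplies by a factor: 1.315 × 0.95 × 1.705 = 2.12997125.
1,347,850 × 2.12997125 = 2870881.7493125 ≈ 2,870,882.

2,870,882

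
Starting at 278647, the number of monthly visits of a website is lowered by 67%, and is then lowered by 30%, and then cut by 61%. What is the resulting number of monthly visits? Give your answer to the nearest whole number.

After the 67% decrease: 278647 × 0.33 = 91953.51.
Apply the 30% decrease: 91953.51 × 0.7 = 64367.457.
After the 61% decrease: 64367.457 × 0.39 = 25103.30823 ≈ 25103.

25103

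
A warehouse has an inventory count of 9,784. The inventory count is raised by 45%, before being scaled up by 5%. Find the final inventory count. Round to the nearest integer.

14,896

After the 45% increase: 9,784 × 1.45 = 14186.8.
After the 5% increase: 14186.8 × 1.05 = 14896.14 ≈ 14,896.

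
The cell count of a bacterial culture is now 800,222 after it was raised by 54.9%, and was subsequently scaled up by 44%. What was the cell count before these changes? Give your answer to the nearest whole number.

358,754

The overall multiplier applied was 1.549 × 1.44 = 2.23056.
So the original cell count was 800,222 ÷ 2.23056 ≈ 358,754.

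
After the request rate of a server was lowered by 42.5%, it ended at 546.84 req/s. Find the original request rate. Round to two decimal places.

The overall multiplier applied was 0.575.
So the original request rate was 546.84 ÷ 0.575 ≈ 951.03 req/s.

951.03 req/s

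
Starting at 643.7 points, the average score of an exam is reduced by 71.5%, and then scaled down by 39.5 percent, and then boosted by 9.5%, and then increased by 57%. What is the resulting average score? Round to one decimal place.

After the 71.5% decrease: 643.7 × 0.285 = 183.4545.
39.5% decrease: 183.4545 × 0.605 = 110.9899725.
9.5% increase: 110.9899725 × 1.095 = 121.5340198875.
After the 57% increase: 121.5340198875 × 1.57 = 190.808411223375 ≈ 190.8.

190.8 points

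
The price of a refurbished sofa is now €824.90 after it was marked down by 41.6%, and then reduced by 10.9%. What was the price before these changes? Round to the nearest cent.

€1,585.30

The overall multiplier applied was 0.584 × 0.891 = 0.520344.
So the original price was €824.90 ÷ 0.520344 ≈ €1,585.30.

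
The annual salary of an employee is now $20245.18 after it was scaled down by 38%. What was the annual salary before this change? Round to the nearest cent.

The overall multiplier applied was 0.62.
So the original annual salary was $20245.18 ÷ 0.62 ≈ $32653.52.

$32653.52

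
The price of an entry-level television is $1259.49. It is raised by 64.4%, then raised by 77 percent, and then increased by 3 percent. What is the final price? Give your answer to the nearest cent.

Each change multiplies by a factor: 1.644 × 1.77 × 1.03 = 2.9971764.
$1259.49 × 2.9971764 = $3774.913704036 ≈ $3774.91.

$3774.91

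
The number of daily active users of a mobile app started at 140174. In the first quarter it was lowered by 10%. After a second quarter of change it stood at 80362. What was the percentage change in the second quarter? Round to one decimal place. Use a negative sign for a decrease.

-36.3%

After the first quarter: 140174 × 0.9 = 126156.6.
Second-quarter multiplier: 80362 ÷ 126156.6 ≈ 0.637.
That is a change of -36.3%.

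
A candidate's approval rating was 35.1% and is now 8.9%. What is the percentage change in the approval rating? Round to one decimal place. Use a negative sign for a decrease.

The change is 8.9 − 35.1 = -26.2 percentage points.
Relative to the original 35.1%, that is -26.2 ÷ 35.1 ≈ -74.6%.

-74.6%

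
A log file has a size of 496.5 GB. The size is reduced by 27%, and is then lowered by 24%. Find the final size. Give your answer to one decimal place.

275.5 GB

Each change multiplies by a factor: 0.73 × 0.76 = 0.5548.
496.5 × 0.5548 = 275.4582 ≈ 275.5.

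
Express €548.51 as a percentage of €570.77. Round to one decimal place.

96.1%

€548.51 ÷ €570.77 ≈ 96.1%.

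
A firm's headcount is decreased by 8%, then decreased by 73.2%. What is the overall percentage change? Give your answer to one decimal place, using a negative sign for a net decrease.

The combined multiplier is 0.92 × 0.268 = 0.24656.
That corresponds to a decrease of 75.3%.

-75.3%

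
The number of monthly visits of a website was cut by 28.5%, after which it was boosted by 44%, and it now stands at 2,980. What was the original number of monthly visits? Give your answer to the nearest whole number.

Undoing the 44% increase: 2,980 ÷ 1.44 ≈ 2069.444444.
Undoing the 28.5% decrease: 2069.444444 ÷ 0.715 ≈ 2,894.

2,894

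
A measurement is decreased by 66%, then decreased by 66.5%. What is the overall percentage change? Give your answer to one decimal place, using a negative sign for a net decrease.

A 66% decrease multiplies by 0.34.
Then a 66.5% decrease: 0.34 × 0.335 = 0.1139.
Overall factor 0.1139, i.e. -88.6%.

-88.6%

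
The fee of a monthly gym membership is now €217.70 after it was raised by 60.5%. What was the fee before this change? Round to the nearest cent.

The overall multiplier applied was 1.605.
So the original fee was €217.70 ÷ 1.605 ≈ €135.64.

€135.64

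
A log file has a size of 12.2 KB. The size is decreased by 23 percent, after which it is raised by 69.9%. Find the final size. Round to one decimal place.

16.0 KB

23% decrease: 12.2 × 0.77 = 9.394.
Apply the 69.9% increase: 9.394 × 1.699 = 15.960406 ≈ 16.0.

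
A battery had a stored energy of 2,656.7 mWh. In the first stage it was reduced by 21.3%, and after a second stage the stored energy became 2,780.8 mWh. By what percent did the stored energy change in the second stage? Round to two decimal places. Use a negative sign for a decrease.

33.00%

After the first stage: 2,656.7 × 0.787 = 2090.8229.
Second-stage multiplier: 2,780.8 ÷ 2090.8229 ≈ 1.330003.
That is a change of 33.00%.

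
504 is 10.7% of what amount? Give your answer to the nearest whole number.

504 ÷ 0.107 ≈ 4710.

4710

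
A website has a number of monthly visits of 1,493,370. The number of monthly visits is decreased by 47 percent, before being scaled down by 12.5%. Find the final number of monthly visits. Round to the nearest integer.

Each change multiplies by a factor: 0.53 × 0.875 = 0.46375.
1,493,370 × 0.46375 = 692550.3375 ≈ 692,550.

692,550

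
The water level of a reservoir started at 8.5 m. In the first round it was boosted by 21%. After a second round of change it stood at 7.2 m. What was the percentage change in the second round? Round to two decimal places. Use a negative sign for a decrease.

After the first round: 8.5 × 1.21 = 10.285.
Second-round multiplier: 7.2 ÷ 10.285 ≈ 0.700049.
That is a change of -30.00%.

-30.00%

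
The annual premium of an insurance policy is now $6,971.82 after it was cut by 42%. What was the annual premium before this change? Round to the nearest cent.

$12,020.38

The overall multiplier applied was 0.58.
So the original annual premium was $6,971.82 ÷ 0.58 ≈ $12,020.38.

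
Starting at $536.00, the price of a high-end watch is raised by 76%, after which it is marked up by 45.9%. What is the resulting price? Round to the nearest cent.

$1376.36

76% increase: $536.00 × 1.76 = $943.36.
Apply the 45.9% increase: $943.36 × 1.459 = $1376.36224 ≈ $1376.36.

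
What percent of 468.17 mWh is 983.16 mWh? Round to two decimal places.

210.00%

983.16 mWh ÷ 468.17 mWh ≈ 210.00%.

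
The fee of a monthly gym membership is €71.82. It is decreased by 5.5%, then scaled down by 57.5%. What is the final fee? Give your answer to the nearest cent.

€28.84

After the 5.5% decrease: €71.82 × 0.945 = €67.8699.
Apply the 57.5% decrease: €67.8699 × 0.425 = €28.8447075 ≈ €28.84.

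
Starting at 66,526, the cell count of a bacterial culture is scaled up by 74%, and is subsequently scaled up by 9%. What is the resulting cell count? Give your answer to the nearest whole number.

126,173

Each change multiplies by a factor: 1.74 × 1.09 = 1.8966.
66,526 × 1.8966 = 126173.2116 ≈ 126,173.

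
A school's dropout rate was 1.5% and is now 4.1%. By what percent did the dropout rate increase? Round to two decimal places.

The change is 4.1 − 1.5 = 2.6 percentage points.
Relative to the original 1.5%, that is 2.6 ÷ 1.5 ≈ 173.33%.
So the dropout rate rose by 173.33%.

173.33%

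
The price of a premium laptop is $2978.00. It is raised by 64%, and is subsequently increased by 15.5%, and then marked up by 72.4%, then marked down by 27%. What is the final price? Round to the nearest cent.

64% increase: $2978.00 × 1.64 = $4883.92.
After the 15.5% increase: $4883.92 × 1.155 = $5640.9276.
Apply the 72.4% increase: $5640.9276 × 1.724 = $9724.9591824.
27% decrease: $9724.9591824 × 0.73 = $7099.220203152 ≈ $7099.22.

$7099.22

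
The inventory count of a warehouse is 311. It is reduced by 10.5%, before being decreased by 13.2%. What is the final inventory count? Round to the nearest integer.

242

Apply the 10.5% decrease: 311 × 0.895 = 278.345.
Apply the 13.2% decrease: 278.345 × 0.868 = 241.60346 ≈ 242.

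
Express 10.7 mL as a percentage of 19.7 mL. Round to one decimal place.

54.3%

10.7 mL ÷ 19.7 mL ≈ 54.3%.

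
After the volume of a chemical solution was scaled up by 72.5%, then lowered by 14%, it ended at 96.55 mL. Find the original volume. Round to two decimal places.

Undoing the 14% decrease: 96.55 ÷ 0.86 ≈ 112.267442.
Undoing the 72.5% increase: 112.267442 ÷ 1.725 ≈ 65.08 mL.

65.08 mL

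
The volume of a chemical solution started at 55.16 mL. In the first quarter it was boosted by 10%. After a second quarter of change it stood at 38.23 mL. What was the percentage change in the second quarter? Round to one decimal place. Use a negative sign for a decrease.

After the first quarter: 55.16 × 1.1 = 60.676.
Second-quarter multiplier: 38.23 ÷ 60.676 ≈ 0.63007.
That is a change of -37.0%.

-37.0%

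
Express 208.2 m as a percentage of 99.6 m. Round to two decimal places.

209.04%

208.2 m ÷ 99.6 m ≈ 209.04%.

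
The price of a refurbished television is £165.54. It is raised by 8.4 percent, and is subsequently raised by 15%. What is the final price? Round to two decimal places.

Each change multiplies by a factor: 1.084 × 1.15 = 1.2466.
£165.54 × 1.2466 = £206.362164 ≈ £206.36.

£206.36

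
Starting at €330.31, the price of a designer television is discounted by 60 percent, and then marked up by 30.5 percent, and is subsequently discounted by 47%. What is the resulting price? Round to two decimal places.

60% decrease: €330.31 × 0.4 = €132.124.
30.5% increase: €132.124 × 1.305 = €172.42182.
After the 47% decrease: €172.42182 × 0.53 = €91.3835646 ≈ €91.38.

€91.38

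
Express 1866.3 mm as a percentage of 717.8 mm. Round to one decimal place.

1866.3 mm ÷ 717.8 mm ≈ 260.0%.

260.0%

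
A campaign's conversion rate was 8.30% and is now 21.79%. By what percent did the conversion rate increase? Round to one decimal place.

The change is 21.79 − 8.30 = 13.49 percentage points.
Relative to the original 8.30%, that is 13.49 ÷ 8.30 ≈ 162.5%.
So the conversion rate rose by 162.5%.

162.5%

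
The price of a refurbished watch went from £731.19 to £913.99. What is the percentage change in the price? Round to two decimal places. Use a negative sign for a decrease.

25.00%

Change: £913.99 − £731.19 = £182.80.
Relative to the original: £182.80 ÷ £731.19 ≈ 25.00%.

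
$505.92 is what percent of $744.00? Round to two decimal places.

68.00%

$505.92 ÷ $744.00 = 68.00%.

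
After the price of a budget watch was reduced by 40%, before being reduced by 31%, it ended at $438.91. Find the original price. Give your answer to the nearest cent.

Undoing the 31% decrease: $438.91 ÷ 0.69 ≈ $636.101449.
Undoing the 40% decrease: $636.101449 ÷ 0.6 ≈ $1,060.17.

$1,060.17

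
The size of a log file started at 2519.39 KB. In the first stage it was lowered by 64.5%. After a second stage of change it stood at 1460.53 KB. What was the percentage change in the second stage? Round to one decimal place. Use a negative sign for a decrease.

After the first stage: 2519.39 × 0.355 = 894.38345.
Second-stage multiplier: 1460.53 ÷ 894.38345 ≈ 1.633.
That is a change of 63.3%.

63.3%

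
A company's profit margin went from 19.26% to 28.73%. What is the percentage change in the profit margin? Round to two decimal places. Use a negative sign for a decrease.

The change is 28.73 − 19.26 = 9.47 percentage points.
Relative to the original 19.26%, that is 9.47 ÷ 19.26 ≈ 49.17%.

49.17%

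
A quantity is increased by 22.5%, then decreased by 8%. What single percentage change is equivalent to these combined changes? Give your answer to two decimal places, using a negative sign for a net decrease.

12.70%

A 22.5% increase multiplies by 1.225.
Then an 8% decrease: 1.225 × 0.92 = 1.127.
Overall factor 1.127, i.e. 12.70%.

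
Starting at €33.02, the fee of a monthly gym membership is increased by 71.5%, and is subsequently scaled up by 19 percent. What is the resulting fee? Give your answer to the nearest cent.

€67.39

Apply the 71.5% increase: €33.02 × 1.715 = €56.6293.
Apply the 19% increase: €56.6293 × 1.19 = €67.388867 ≈ €67.39.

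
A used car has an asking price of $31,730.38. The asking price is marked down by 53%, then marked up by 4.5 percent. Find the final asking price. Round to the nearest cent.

Each change multiplies by a factor: 0.47 × 1.045 = 0.49115.
$31,730.38 × 0.49115 = $15584.376137 ≈ $15,584.38.

$15,584.38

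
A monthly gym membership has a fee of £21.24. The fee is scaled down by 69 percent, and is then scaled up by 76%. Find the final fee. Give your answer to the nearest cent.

Each change multiplies by a factor: 0.31 × 1.76 = 0.5456.
£21.24 × 0.5456 = £11.588544 ≈ £11.59.

£11.59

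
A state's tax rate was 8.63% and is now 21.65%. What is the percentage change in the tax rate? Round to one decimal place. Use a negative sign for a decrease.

The change is 21.65 − 8.63 = 13.02 percentage points.
Relative to the original 8.63%, that is 13.02 ÷ 8.63 ≈ 150.9%.

150.9%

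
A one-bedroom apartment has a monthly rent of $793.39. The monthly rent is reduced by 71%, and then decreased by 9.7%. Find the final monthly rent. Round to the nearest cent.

71% decrease: $793.39 × 0.29 = $230.0831.
9.7% decrease: $230.0831 × 0.903 = $207.7650393 ≈ $207.77.

$207.77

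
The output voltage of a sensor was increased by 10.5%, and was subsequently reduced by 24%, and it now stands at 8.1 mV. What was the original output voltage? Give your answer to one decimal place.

The overall multiplier applied was 1.105 × 0.76 = 0.8398.
So the original output voltage was 8.1 ÷ 0.8398 ≈ 9.6 mV.

9.6 mV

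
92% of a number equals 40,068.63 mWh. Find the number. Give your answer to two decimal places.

43,552.86 mWh

40,068.63 mWh ÷ 0.92 ≈ 43,552.86 mWh.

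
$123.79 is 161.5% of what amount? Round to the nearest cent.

$76.65

$123.79 ÷ 1.615 ≈ $76.65.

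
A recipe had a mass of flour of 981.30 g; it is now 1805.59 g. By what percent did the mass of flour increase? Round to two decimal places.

Change: 1805.59 − 981.30 = 824.29.
Relative to the original: 824.29 ÷ 981.30 ≈ 84.00%.
So the mass of flour increased by 84.00%.

84.00%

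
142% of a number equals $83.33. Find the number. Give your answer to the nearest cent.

$58.68

$83.33 ÷ 1.42 ≈ $58.68.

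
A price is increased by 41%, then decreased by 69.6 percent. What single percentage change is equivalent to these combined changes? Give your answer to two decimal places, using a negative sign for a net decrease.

-57.14%

A 41% increase multiplies by 1.41.
Then a 69.6% decrease: 1.41 × 0.304 = 0.42864.
Overall factor 0.42864, i.e. -57.14%.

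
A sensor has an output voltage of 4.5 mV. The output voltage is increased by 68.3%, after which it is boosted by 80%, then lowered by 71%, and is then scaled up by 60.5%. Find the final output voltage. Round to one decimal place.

6.3 mV

Apply the 68.3% increase: 4.5 × 1.683 = 7.5735.
Apply the 80% increase: 7.5735 × 1.8 = 13.6323.
Apply the 71% decrease: 13.6323 × 0.29 = 3.953367.
Apply the 60.5% increase: 3.953367 × 1.605 = 6.345154035 ≈ 6.3.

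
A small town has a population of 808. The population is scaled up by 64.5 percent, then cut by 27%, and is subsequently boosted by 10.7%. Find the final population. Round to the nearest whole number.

Each change multiplies by a factor: 1.645 × 0.73 × 1.107 = 1.32934095.
808 × 1.32934095 = 1074.1074876 ≈ 1074.

1074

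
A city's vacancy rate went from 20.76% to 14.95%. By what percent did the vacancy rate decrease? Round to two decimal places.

27.99%

The change is 14.95 − 20.76 = -5.81 percentage points.
Relative to the original 20.76%, that is -5.81 ÷ 20.76 ≈ -27.99%.
So the vacancy rate fell by 27.99%.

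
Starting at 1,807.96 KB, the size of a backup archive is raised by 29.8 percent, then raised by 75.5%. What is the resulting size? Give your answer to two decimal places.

Each change multiplies by a factor: 1.298 × 1.755 = 2.27799.
1,807.96 × 2.27799 = 4118.5148004 ≈ 4,118.51.

4,118.51 KB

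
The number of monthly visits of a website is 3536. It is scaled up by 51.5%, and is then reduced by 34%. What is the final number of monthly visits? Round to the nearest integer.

Each change multiplies by a factor: 1.515 × 0.66 = 0.9999.
3536 × 0.9999 = 3535.6464 ≈ 3536.

3536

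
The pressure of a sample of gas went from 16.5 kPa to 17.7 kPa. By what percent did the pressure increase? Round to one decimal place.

7.3%

Change: 17.7 − 16.5 = 1.2.
Relative to the original: 1.2 ÷ 16.5 ≈ 7.3%.
So the pressure increased by 7.3%.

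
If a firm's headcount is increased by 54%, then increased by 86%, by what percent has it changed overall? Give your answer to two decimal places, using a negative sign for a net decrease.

186.44%

The combined multiplier is 1.54 × 1.86 = 2.8644.
That corresponds to an increase of 186.44%.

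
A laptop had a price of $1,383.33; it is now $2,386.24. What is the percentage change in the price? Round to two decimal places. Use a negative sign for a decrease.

Change: $2,386.24 − $1,383.33 = $1,002.91.
Relative to the original: $1,002.91 ÷ $1,383.33 ≈ 72.50%.

72.50%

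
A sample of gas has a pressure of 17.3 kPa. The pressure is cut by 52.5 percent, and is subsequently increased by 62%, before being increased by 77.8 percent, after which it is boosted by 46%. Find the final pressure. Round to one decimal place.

34.6 kPa

Apply the 52.5% decrease: 17.3 × 0.475 = 8.2175.
After the 62% increase: 8.2175 × 1.62 = 13.31235.
Apply the 77.8% increase: 13.31235 × 1.778 = 23.6693583.
46% increase: 23.6693583 × 1.46 = 34.557263118 ≈ 34.6.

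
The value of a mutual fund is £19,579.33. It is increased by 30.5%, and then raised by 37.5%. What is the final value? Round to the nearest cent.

£35,132.66

Each change multiplies by a factor: 1.305 × 1.375 = 1.794375.
£19,579.33 × 1.794375 = £35132.66026875 ≈ £35,132.66.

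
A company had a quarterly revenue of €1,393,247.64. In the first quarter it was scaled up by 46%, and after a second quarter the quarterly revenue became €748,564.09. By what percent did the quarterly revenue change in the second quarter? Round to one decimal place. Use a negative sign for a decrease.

-63.2%

After the first quarter: €1,393,247.64 × 1.46 = €2034141.5544.
Second-quarter multiplier: €748,564.09 ÷ €2034141.5544 ≈ 0.368.
That is a change of -63.2%.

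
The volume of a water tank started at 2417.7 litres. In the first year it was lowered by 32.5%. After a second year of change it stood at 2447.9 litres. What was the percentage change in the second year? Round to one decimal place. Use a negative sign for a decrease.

50.0%

After the first year: 2417.7 × 0.675 = 1631.9475.
Second-year multiplier: 2447.9 ÷ 1631.9475 ≈ 1.49999.
That is a change of 50.0%.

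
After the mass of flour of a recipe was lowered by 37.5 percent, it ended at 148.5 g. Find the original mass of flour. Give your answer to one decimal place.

The overall multiplier applied was 0.625.
So the original mass of flour was 148.5 ÷ 0.625 = 237.6 g.

237.6 g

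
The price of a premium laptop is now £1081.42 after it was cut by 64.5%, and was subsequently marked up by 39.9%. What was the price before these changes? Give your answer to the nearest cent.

Undoing the 39.9% increase: £1081.42 ÷ 1.399 ≈ £772.994996.
Undoing the 64.5% decrease: £772.994996 ÷ 0.355 ≈ £2177.45.

£2177.45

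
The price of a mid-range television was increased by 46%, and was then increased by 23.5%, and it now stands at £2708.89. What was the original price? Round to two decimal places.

The overall multiplier applied was 1.46 × 1.235 = 1.8031.
So the original price was £2708.89 ÷ 1.8031 ≈ £1502.35.

£1502.35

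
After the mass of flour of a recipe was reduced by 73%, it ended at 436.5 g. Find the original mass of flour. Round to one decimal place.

1,616.7 g

The overall multiplier applied was 0.27.
So the original mass of flour was 436.5 ÷ 0.27 ≈ 1,616.7 g.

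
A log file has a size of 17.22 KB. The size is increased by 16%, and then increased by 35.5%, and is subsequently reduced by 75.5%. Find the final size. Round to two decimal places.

Apply the 16% increase: 17.22 × 1.16 = 19.9752.
Apply the 35.5% increase: 19.9752 × 1.355 = 27.066396.
75.5% decrease: 27.066396 × 0.245 = 6.63126702 ≈ 6.63.

6.63 KB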